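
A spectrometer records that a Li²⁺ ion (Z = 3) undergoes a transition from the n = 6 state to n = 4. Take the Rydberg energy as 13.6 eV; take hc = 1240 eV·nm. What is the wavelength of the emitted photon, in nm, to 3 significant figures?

For Z = 3 the level energies scale as Z², so the effective Rydberg energy is 13.6 × 9 = 122.4 eV.
ΔE = 122.4 × (1/4² − 1/6²) = 122.4 × 0.03472 = 4.250 eV.
λ = hc/ΔE = 1240 / 4.250 = 292 nm.

292 nm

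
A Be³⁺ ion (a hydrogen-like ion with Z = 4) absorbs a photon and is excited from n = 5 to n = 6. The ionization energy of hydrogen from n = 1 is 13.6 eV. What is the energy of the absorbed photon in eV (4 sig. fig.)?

The Bohr energies scale as Z², so for Z = 4: E_n = −217.6/n² eV.
E_6 = −217.6/36 = −6.044 eV and E_5 = −217.6/25 = −8.704 eV.
The photon energy is |E_6 − E_5| = 2.660 eV.

2.660 eV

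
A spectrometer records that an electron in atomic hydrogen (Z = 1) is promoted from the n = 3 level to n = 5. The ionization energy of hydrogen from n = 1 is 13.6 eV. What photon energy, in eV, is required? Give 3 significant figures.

0.967 eV

E_5 = −13.60/25 = −0.5440 eV and E_3 = −13.60/9 = −1.511 eV.
The photon energy is |E_5 − E_3| = 0.967 eV.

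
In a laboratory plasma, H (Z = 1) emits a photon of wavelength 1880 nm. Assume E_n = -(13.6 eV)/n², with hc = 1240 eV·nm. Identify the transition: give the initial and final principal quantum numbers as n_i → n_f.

The photon energy is ΔE = hc/λ = 1240 / 1880 = 0.6596 eV.
With Z = 1, ΔE = 13.60 × (1/n_f² − 1/n_i²), so 1/n_f² − 1/n_i² = 0.04850.
Trying n_f = 3 gives 1/n_i² = 0.06261, i.e. n_i ≈ 4; this pair matches.

n_i = 4, n_f = 3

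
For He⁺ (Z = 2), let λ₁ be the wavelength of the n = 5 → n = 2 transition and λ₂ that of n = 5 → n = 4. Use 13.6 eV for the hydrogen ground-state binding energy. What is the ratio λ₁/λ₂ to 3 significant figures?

0.107

λ ∝ 1/ΔE ∝ 1/(1/n_f² − 1/n_i²), and the Z² and hc factors cancel in the ratio.
λ₁/λ₂ = (1/4² − 1/5²)/(1/2² − 1/5²) = 0.02250/0.2100 = 0.107.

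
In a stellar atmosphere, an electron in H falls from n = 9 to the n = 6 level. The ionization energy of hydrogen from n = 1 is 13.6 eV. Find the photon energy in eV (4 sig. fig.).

E_9 = −13.60/81 = −0.1679 eV and E_6 = −13.60/36 = −0.3778 eV.
The photon energy is |E_9 − E_6| = 0.2099 eV.

0.2099 eV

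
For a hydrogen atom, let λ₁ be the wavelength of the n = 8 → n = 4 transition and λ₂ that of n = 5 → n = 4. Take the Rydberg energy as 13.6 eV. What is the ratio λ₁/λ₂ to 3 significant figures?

0.480

λ ∝ 1/ΔE ∝ 1/(1/n_f² − 1/n_i²), and the Z² and hc factors cancel in the ratio.
λ₁/λ₂ = (1/4² − 1/5²)/(1/4² − 1/8²) = 0.02250/0.04688 = 0.480.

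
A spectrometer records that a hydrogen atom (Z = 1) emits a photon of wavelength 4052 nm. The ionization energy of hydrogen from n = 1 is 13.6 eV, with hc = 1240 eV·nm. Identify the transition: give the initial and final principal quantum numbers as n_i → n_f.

n_i = 5, n_f = 4

The photon energy is ΔE = hc/λ = 1240 / 4052 = 0.3060 eV.
With Z = 1, ΔE = 13.60 × (1/n_f² − 1/n_i²), so 1/n_f² − 1/n_i² = 0.02250.
Trying n_f = 4 gives 1/n_i² = 0.04000, i.e. n_i ≈ 5; this pair matches.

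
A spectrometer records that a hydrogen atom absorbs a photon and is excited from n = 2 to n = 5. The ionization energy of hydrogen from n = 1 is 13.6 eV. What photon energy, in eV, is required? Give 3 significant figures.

E_5 = −13.60/25 = −0.5440 eV and E_2 = −13.60/4 = −3.400 eV.
The photon energy is |E_5 − E_2| = 2.86 eV.

2.86 eV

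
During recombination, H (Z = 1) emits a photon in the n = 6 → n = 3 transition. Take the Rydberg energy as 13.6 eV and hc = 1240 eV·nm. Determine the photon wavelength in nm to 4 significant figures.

ΔE = 13.60 × (1/3² − 1/6²) = 13.60 × 0.08333 = 1.133 eV.
λ = hc/ΔE = 1240 / 1.133 = 1094 nm.

1094 nm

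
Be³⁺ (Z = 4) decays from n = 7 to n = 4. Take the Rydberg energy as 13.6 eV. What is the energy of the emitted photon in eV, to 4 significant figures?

The Bohr energies scale as Z², so for Z = 4: E_n = −217.6/n² eV.
E_7 = −217.6/49 = −4.441 eV and E_4 = −217.6/16 = −13.60 eV.
The photon energy is |E_7 − E_4| = 9.159 eV.

9.159 eV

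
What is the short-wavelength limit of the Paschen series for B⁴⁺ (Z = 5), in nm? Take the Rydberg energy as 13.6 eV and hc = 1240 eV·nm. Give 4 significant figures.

32.82 nm

The Paschen series has lower level n_f = 3; the series limit corresponds to n_i → ∞.
ΔE_max = 13.6 × 25 / 3² = 37.78 eV.
λ_min = 1240 / 37.78 = 32.82 nm.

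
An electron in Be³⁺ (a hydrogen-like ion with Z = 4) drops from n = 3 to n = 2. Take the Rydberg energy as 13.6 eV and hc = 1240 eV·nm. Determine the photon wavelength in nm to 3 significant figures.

For Z = 4 the level energies scale as Z², so the effective Rydberg energy is 13.6 × 16 = 217.6 eV.
ΔE = 217.6 × (1/2² − 1/3²) = 217.6 × 0.1389 = 30.22 eV.
λ = hc/ΔE = 1240 / 30.22 = 41.0 nm.

41.0 nm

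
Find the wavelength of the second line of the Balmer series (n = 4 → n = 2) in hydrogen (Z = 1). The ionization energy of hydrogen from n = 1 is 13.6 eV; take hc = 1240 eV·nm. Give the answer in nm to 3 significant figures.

486 nm

The Balmer series terminates on n_f = 2; the second line has n_i = 2+2 = 4.
ΔE = 13.60 × (1/2² − 1/4²) = 2.550 eV.
λ = 1240 / 2.550 = 486 nm.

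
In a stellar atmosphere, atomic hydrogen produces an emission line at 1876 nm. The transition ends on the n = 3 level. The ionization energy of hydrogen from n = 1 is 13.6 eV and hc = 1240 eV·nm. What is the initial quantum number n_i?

n_i = 4

The photon energy is ΔE = hc/λ = 1240 / 1876 = 0.6610 eV.
With Z = 1, ΔE = 13.60 × (1/n_f² − 1/n_i²), so 1/n_f² − 1/n_i² = 0.04860.
With n_f = 3: 1/n_i² = 1/9 − 0.04860 = 0.06251, so n_i ≈ 4.00.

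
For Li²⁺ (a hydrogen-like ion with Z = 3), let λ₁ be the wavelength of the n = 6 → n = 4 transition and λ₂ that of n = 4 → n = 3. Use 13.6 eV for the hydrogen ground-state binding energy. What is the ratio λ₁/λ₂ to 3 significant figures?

λ ∝ 1/ΔE ∝ 1/(1/n_f² − 1/n_i²), and the Z² and hc factors cancel in the ratio.
λ₁/λ₂ = (1/3² − 1/4²)/(1/4² − 1/6²) = 0.04861/0.03472 = 1.40.

1.40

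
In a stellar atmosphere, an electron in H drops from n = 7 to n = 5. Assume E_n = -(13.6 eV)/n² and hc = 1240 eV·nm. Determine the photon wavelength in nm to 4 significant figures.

ΔE = 13.60 × (1/5² − 1/7²) = 13.60 × 0.01959 = 0.2664 eV.
λ = hc/ΔE = 1240 / 0.2664 = 4654 nm.
This line belongs to the Pfund series.

4654 nm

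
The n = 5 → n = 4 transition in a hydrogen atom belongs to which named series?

Brackett

The series is set by the lower level: n_f = 4 is the Brackett series.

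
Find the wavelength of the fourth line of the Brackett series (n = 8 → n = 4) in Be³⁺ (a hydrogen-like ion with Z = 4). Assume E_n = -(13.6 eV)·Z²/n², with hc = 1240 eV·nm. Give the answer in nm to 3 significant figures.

122 nm

The Brackett series terminates on n_f = 4; the fourth line has n_i = 4+4 = 8.
ΔE = 217.6 × (1/4² − 1/8²) = 10.20 eV.
λ = 1240 / 10.20 = 122 nm.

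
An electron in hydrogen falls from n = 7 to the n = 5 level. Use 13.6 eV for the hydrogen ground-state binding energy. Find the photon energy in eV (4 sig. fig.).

0.2664 eV

E_7 = −13.60/49 = −0.2776 eV and E_5 = −13.60/25 = −0.5440 eV.
The photon energy is |E_7 − E_5| = 0.2664 eV.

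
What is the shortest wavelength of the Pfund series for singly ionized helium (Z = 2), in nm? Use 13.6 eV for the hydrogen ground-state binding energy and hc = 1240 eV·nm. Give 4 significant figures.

569.9 nm

The Pfund series has lower level n_f = 5; the series limit corresponds to n_i → ∞.
ΔE_max = 13.6 × 4 / 5² = 2.176 eV.
λ_min = 1240 / 2.176 = 569.9 nm.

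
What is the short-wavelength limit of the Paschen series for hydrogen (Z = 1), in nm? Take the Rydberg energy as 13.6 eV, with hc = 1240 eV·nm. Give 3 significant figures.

The Paschen series has lower level n_f = 3; the series limit corresponds to n_i → ∞.
ΔE_max = 13.6 × 1 / 3² = 1.511 eV.
λ_min = 1240 / 1.511 = 821 nm.

821 nm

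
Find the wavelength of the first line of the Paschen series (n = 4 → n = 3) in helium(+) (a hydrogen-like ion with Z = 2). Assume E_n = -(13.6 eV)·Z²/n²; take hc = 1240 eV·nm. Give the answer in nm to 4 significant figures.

The Paschen series terminates on n_f = 3; the first line has n_i = 3+1 = 4.
ΔE = 54.40 × (1/3² − 1/4²) = 2.644 eV.
λ = 1240 / 2.644 = 468.9 nm.

468.9 nm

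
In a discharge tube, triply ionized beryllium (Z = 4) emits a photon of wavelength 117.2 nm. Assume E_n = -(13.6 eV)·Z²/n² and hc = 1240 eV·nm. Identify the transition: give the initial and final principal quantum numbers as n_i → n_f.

n_i = 4, n_f = 3

The photon energy is ΔE = hc/λ = 1240 / 117.2 = 10.58 eV.
With Z = 4, ΔE = 217.6 × (1/n_f² − 1/n_i²), so 1/n_f² − 1/n_i² = 0.04862.
Trying n_f = 3 gives 1/n_i² = 0.06249, i.e. n_i ≈ 4; this pair matches.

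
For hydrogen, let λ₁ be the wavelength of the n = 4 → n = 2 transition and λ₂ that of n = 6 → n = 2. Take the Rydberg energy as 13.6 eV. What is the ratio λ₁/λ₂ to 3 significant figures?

1.19

λ ∝ 1/ΔE ∝ 1/(1/n_f² − 1/n_i²), and the Z² and hc factors cancel in the ratio.
λ₁/λ₂ = (1/2² − 1/6²)/(1/2² − 1/4²) = 0.2222/0.1875 = 1.19.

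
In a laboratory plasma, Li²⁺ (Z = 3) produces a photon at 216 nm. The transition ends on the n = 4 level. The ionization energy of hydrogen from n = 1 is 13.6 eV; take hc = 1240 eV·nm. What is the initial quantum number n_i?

The photon energy is ΔE = hc/λ = 1240 / 216 = 5.741 eV.
With Z = 3, ΔE = 122.4 × (1/n_f² − 1/n_i²), so 1/n_f² − 1/n_i² = 0.04690.
With n_f = 4: 1/n_i² = 1/16 − 0.04690 = 0.01560, so n_i ≈ 8.01.

n_i = 8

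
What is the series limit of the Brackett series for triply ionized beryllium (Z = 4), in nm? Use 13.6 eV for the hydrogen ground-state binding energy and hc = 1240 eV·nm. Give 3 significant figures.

The Brackett series has lower level n_f = 4; the series limit corresponds to n_i → ∞.
ΔE_max = 13.6 × 16 / 4² = 13.60 eV.
λ_min = 1240 / 13.60 = 91.2 nm.

91.2 nm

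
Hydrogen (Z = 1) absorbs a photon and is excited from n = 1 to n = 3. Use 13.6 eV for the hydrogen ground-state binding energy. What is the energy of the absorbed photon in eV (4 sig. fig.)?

E_3 = −13.60/9 = −1.511 eV and E_1 = −13.60/1 = −13.60 eV.
The photon energy is |E_3 − E_1| = 12.09 eV.

12.09 eV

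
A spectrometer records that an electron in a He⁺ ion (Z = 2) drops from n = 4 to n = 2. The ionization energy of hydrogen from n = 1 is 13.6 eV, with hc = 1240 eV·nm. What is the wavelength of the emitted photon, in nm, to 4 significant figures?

For Z = 2 the level energies scale as Z², so the effective Rydberg energy is 13.6 × 4 = 54.40 eV.
ΔE = 54.40 × (1/2² − 1/4²) = 54.40 × 0.1875 = 10.20 eV.
λ = hc/ΔE = 1240 / 10.20 = 121.6 nm.

121.6 nm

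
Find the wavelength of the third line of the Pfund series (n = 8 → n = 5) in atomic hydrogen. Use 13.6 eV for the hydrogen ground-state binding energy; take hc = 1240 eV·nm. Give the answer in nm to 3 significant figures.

The Pfund series terminates on n_f = 5; the third line has n_i = 5+3 = 8.
ΔE = 13.60 × (1/5² − 1/8²) = 0.3315 eV.
λ = 1240 / 0.3315 = 3740 nm.

3740 nm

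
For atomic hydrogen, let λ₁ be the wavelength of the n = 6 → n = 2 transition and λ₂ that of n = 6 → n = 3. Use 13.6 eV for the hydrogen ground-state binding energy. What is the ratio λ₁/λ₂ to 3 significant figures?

λ ∝ 1/ΔE ∝ 1/(1/n_f² − 1/n_i²), and the Z² and hc factors cancel in the ratio.
λ₁/λ₂ = (1/3² − 1/6²)/(1/2² − 1/6²) = 0.08333/0.2222 = 0.375.

0.375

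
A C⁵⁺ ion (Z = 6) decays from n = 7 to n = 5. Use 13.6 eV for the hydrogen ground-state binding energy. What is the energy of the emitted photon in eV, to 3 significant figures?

9.59 eV

The Bohr energies scale as Z², so for Z = 6: E_n = −489.6/n² eV.
E_7 = −489.6/49 = −9.992 eV and E_5 = −489.6/25 = −19.58 eV.
The photon energy is |E_7 − E_5| = 9.59 eV.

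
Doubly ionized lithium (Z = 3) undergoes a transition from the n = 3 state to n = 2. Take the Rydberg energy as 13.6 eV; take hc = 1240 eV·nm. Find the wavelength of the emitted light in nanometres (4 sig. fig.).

For Z = 3 the level energies scale as Z², so the effective Rydberg energy is 13.6 × 9 = 122.4 eV.
ΔE = 122.4 × (1/2² − 1/3²) = 122.4 × 0.1389 = 17.00 eV.
λ = hc/ΔE = 1240 / 17.00 = 72.94 nm.

72.94 nm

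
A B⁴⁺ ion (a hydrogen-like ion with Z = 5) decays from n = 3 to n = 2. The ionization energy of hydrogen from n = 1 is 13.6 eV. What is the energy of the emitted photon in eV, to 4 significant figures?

The Bohr energies scale as Z², so for Z = 5: E_n = −340.0/n² eV.
E_3 = −340.0/9 = −37.78 eV and E_2 = −340.0/4 = −85.00 eV.
The photon energy is |E_3 − E_2| = 47.22 eV.

47.22 eV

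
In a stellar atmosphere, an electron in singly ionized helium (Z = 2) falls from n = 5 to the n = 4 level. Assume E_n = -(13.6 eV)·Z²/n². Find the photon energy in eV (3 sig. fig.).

The Bohr energies scale as Z², so for Z = 2: E_n = −54.40/n² eV.
E_5 = −54.40/25 = −2.176 eV and E_4 = −54.40/16 = −3.400 eV.
The photon energy is |E_5 − E_4| = 1.22 eV.

1.22 eV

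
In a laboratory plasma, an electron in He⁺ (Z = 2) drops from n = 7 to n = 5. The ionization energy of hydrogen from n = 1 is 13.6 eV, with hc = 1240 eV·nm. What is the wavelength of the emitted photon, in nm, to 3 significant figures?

For Z = 2 the level energies scale as Z², so the effective Rydberg energy is 13.6 × 4 = 54.40 eV.
ΔE = 54.40 × (1/5² − 1/7²) = 54.40 × 0.01959 = 1.066 eV.
λ = hc/ΔE = 1240 / 1.066 = 1160 nm.

1160 nm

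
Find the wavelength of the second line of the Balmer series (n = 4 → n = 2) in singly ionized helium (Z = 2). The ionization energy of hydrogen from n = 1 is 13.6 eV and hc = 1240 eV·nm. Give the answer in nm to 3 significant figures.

The Balmer series terminates on n_f = 2; the second line has n_i = 2+2 = 4.
ΔE = 54.40 × (1/2² − 1/4²) = 10.20 eV.
λ = 1240 / 10.20 = 122 nm.

122 nm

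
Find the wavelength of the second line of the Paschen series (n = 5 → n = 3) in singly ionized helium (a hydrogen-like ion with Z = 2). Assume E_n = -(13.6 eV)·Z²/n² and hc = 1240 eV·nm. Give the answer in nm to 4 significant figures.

The Paschen series terminates on n_f = 3; the second line has n_i = 3+2 = 5.
ΔE = 54.40 × (1/3² − 1/5²) = 3.868 eV.
λ = 1240 / 3.868 = 320.5 nm.

320.5 nm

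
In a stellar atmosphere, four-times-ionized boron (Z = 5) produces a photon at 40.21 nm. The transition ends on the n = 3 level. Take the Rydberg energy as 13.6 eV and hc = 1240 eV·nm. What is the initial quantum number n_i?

The photon energy is ΔE = hc/λ = 1240 / 40.21 = 30.84 eV.
With Z = 5, ΔE = 340.0 × (1/n_f² − 1/n_i²), so 1/n_f² − 1/n_i² = 0.09070.
With n_f = 3: 1/n_i² = 1/9 − 0.09070 = 0.02041, so n_i ≈ 7.00.

n_i = 7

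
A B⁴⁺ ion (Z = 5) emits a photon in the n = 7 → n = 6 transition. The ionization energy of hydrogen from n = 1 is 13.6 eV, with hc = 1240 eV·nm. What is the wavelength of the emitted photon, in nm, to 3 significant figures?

495 nm

For Z = 5 the level energies scale as Z², so the effective Rydberg energy is 13.6 × 25 = 340.0 eV.
ΔE = 340.0 × (1/6² − 1/7²) = 340.0 × 0.007370 = 2.506 eV.
λ = hc/ΔE = 1240 / 2.506 = 495 nm.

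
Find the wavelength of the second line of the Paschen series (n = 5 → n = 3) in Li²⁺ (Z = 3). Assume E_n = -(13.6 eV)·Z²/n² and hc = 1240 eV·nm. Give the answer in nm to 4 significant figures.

142.5 nm

The Paschen series terminates on n_f = 3; the second line has n_i = 3+2 = 5.
ΔE = 122.4 × (1/3² − 1/5²) = 8.704 eV.
λ = 1240 / 8.704 = 142.5 nm.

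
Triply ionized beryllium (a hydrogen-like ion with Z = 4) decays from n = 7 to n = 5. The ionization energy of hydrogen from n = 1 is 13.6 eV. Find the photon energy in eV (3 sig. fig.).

The Bohr energies scale as Z², so for Z = 4: E_n = −217.6/n² eV.
E_7 = −217.6/49 = −4.441 eV and E_5 = −217.6/25 = −8.704 eV.
The photon energy is |E_7 − E_5| = 4.26 eV.

4.26 eV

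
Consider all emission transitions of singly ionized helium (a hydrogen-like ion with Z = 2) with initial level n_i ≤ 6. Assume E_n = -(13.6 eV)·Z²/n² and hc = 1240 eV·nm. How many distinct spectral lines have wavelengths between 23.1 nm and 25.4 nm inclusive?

3

Enumerate all n_i → n_f pairs with 1 ≤ n_f < n_i ≤ 6 and compute λ = 1240 / [13.6·4·(1/n_f² − 1/n_i²)].
Lines falling in [23.1, 25.4] nm: 6→1 (23.45 nm), 5→1 (23.74 nm), 4→1 (24.31 nm).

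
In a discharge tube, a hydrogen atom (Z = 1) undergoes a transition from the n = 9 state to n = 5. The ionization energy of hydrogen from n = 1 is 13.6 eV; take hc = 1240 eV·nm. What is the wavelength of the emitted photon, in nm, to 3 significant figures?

ΔE = 13.60 × (1/5² − 1/9²) = 13.60 × 0.02765 = 0.3761 eV.
λ = hc/ΔE = 1240 / 0.3761 = 3300 nm.

3300 nm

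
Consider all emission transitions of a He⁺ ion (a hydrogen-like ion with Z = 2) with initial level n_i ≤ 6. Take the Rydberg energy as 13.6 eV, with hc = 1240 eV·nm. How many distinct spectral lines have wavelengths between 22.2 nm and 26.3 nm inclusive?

4

Enumerate all n_i → n_f pairs with 1 ≤ n_f < n_i ≤ 6 and compute λ = 1240 / [13.6·4·(1/n_f² − 1/n_i²)].
Lines falling in [22.2, 26.3] nm: 6→1 (23.45 nm), 5→1 (23.74 nm), 4→1 (24.31 nm), 3→1 (25.64 nm).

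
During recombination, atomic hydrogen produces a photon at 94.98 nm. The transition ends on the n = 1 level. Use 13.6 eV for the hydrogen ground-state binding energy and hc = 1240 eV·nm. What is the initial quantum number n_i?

The photon energy is ΔE = hc/λ = 1240 / 94.98 = 13.06 eV.
With Z = 1, ΔE = 13.60 × (1/n_f² − 1/n_i²), so 1/n_f² − 1/n_i² = 0.9600.
With n_f = 1: 1/n_i² = 1/1 − 0.9600 = 0.04005, so n_i ≈ 5.00.

n_i = 5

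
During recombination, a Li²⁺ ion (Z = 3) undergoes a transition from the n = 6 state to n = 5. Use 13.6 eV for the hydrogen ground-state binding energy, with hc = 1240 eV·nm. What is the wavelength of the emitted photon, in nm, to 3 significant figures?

For Z = 3 the level energies scale as Z², so the effective Rydberg energy is 13.6 × 9 = 122.4 eV.
ΔE = 122.4 × (1/5² − 1/6²) = 122.4 × 0.01222 = 1.496 eV.
λ = hc/ΔE = 1240 / 1.496 = 829 nm.

829 nm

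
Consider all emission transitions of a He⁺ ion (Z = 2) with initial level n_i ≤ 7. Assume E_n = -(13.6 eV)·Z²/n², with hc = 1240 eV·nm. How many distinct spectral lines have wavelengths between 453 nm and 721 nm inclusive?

Enumerate all n_i → n_f pairs with 1 ≤ n_f < n_i ≤ 7 and compute λ = 1240 / [13.6·4·(1/n_f² − 1/n_i²)].
Lines falling in [453, 721] nm: 4→3 (468.9 nm), 7→4 (541.5 nm), 6→4 (656.5 nm).

3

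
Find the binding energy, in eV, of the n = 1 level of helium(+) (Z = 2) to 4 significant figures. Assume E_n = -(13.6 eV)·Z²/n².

54.40 eV

E_n = −13.6 Z²/n² = −54.40/n² eV for Z = 2.
E_1 = −54.40/1 = −54.40 eV, so ionization (to E = 0) requires 54.40 eV.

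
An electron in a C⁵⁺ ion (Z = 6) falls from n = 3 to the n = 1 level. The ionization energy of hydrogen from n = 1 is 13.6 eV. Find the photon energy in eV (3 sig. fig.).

435 eV

The Bohr energies scale as Z², so for Z = 6: E_n = −489.6/n² eV.
E_3 = −489.6/9 = −54.40 eV and E_1 = −489.6/1 = −489.6 eV.
The photon energy is |E_3 − E_1| = 435 eV.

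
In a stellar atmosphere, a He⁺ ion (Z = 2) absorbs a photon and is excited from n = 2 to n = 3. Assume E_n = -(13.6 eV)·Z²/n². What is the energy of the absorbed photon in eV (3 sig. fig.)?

7.56 eV

The Bohr energies scale as Z², so for Z = 2: E_n = −54.40/n² eV.
E_3 = −54.40/9 = −6.044 eV and E_2 = −54.40/4 = −13.60 eV.
The photon energy is |E_3 − E_2| = 7.56 eV.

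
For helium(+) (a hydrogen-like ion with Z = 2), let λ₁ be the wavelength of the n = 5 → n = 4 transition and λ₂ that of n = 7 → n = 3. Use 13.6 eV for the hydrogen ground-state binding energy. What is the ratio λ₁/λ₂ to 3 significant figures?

4.03

λ ∝ 1/ΔE ∝ 1/(1/n_f² − 1/n_i²), and the Z² and hc factors cancel in the ratio.
λ₁/λ₂ = (1/3² − 1/7²)/(1/4² − 1/5²) = 0.09070/0.02250 = 4.03.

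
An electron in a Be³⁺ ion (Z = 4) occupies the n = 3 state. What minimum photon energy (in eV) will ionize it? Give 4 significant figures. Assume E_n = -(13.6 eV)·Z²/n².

E_n = −13.6 Z²/n² = −217.6/n² eV for Z = 4.
E_3 = −217.6/9 = −24.18 eV, so ionization (to E = 0) requires 24.18 eV.

24.18 eV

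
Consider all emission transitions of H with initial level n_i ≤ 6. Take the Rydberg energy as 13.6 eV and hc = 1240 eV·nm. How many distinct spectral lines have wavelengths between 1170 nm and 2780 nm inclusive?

3

Enumerate all n_i → n_f pairs with 1 ≤ n_f < n_i ≤ 6 and compute λ = 1240 / [13.6·1·(1/n_f² − 1/n_i²)].
Lines falling in [1170, 2780] nm: 5→3 (1282 nm), 4→3 (1876 nm), 6→4 (2626 nm).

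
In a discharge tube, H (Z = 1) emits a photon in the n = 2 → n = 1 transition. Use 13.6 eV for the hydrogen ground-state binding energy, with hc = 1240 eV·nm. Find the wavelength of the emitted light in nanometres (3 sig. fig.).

ΔE = 13.60 × (1/1² − 1/2²) = 13.60 × 0.7500 = 10.20 eV.
λ = hc/ΔE = 1240 / 10.20 = 122 nm.

122 nm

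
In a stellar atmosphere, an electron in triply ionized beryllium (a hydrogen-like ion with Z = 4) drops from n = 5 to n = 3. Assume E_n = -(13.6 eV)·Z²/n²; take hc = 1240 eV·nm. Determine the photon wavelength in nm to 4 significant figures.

For Z = 4 the level energies scale as Z², so the effective Rydberg energy is 13.6 × 16 = 217.6 eV.
ΔE = 217.6 × (1/3² − 1/5²) = 217.6 × 0.07111 = 15.47 eV.
λ = hc/ΔE = 1240 / 15.47 = 80.14 nm.

80.14 nm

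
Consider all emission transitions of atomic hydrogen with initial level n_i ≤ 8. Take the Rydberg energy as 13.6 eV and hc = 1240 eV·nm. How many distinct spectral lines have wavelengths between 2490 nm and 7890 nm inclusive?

Enumerate all n_i → n_f pairs with 1 ≤ n_f < n_i ≤ 8 and compute λ = 1240 / [13.6·1·(1/n_f² − 1/n_i²)].
Lines falling in [2490, 7890] nm: 6→4 (2626 nm), 8→5 (3741 nm), 5→4 (4052 nm), 7→5 (4654 nm), 6→5 (7460 nm), 8→6 (7503 nm).

6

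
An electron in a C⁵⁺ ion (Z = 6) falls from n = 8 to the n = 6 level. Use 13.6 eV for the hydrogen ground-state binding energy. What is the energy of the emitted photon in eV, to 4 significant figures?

The Bohr energies scale as Z², so for Z = 6: E_n = −489.6/n² eV.
E_8 = −489.6/64 = −7.650 eV and E_6 = −489.6/36 = −13.60 eV.
The photon energy is |E_8 − E_6| = 5.950 eV.

5.950 eV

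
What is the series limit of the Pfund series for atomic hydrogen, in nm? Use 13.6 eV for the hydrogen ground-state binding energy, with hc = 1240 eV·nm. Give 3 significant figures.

2280 nm

The Pfund series has lower level n_f = 5; the series limit corresponds to n_i → ∞.
ΔE_max = 13.6 × 1 / 5² = 0.5440 eV.
λ_min = 1240 / 0.5440 = 2280 nm.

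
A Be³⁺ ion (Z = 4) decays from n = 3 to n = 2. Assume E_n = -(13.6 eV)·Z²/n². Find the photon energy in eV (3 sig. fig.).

30.2 eV

The Bohr energies scale as Z², so for Z = 4: E_n = −217.6/n² eV.
E_3 = −217.6/9 = −24.18 eV and E_2 = −217.6/4 = −54.40 eV.
The photon energy is |E_3 − E_2| = 30.2 eV.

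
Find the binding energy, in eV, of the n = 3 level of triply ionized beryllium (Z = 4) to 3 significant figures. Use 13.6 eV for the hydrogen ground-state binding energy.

24.2 eV

E_n = −13.6 Z²/n² = −217.6/n² eV for Z = 4.
E_3 = −217.6/9 = −24.2 eV, so ionization (to E = 0) requires 24.2 eV.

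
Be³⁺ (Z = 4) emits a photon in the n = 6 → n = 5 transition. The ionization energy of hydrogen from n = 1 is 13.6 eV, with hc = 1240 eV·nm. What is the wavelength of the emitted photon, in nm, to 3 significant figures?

For Z = 4 the level energies scale as Z², so the effective Rydberg energy is 13.6 × 16 = 217.6 eV.
ΔE = 217.6 × (1/5² − 1/6²) = 217.6 × 0.01222 = 2.660 eV.
λ = hc/ΔE = 1240 / 2.660 = 466 nm.

466 nm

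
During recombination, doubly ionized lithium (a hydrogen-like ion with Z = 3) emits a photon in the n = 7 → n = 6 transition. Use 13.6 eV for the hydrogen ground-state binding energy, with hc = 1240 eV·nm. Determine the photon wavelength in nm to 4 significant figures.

1375 nm

For Z = 3 the level energies scale as Z², so the effective Rydberg energy is 13.6 × 9 = 122.4 eV.
ΔE = 122.4 × (1/6² − 1/7²) = 122.4 × 0.007370 = 0.9020 eV.
λ = hc/ΔE = 1240 / 0.9020 = 1375 nm.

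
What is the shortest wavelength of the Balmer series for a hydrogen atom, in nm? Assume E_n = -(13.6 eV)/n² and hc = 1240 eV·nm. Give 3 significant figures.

The Balmer series has lower level n_f = 2; the series limit corresponds to n_i → ∞.
ΔE_max = 13.6 × 1 / 2² = 3.400 eV.
λ_min = 1240 / 3.400 = 365 nm.

365 nm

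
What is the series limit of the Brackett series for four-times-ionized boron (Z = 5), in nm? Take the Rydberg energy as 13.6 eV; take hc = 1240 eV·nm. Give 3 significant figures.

The Brackett series has lower level n_f = 4; the series limit corresponds to n_i → ∞.
ΔE_max = 13.6 × 25 / 4² = 21.25 eV.
λ_min = 1240 / 21.25 = 58.4 nm.

58.4 nm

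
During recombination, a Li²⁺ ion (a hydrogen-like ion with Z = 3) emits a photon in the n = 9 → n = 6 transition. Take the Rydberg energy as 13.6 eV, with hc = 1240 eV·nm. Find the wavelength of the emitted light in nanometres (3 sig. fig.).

For Z = 3 the level energies scale as Z², so the effective Rydberg energy is 13.6 × 9 = 122.4 eV.
ΔE = 122.4 × (1/6² − 1/9²) = 122.4 × 0.01543 = 1.889 eV.
λ = hc/ΔE = 1240 / 1.889 = 656 nm.

656 nm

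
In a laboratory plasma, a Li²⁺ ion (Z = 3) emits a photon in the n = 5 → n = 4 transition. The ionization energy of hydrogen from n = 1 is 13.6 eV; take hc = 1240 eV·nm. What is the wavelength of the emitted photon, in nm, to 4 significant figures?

For Z = 3 the level energies scale as Z², so the effective Rydberg energy is 13.6 × 9 = 122.4 eV.
ΔE = 122.4 × (1/4² − 1/5²) = 122.4 × 0.02250 = 2.754 eV.
λ = hc/ΔE = 1240 / 2.754 = 450.3 nm.

450.3 nm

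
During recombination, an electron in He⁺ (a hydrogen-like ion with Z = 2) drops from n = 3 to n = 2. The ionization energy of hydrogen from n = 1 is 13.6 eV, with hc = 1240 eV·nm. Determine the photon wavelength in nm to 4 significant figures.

For Z = 2 the level energies scale as Z², so the effective Rydberg energy is 13.6 × 4 = 54.40 eV.
ΔE = 54.40 × (1/2² − 1/3²) = 54.40 × 0.1389 = 7.556 eV.
λ = hc/ΔE = 1240 / 7.556 = 164.1 nm.

164.1 nm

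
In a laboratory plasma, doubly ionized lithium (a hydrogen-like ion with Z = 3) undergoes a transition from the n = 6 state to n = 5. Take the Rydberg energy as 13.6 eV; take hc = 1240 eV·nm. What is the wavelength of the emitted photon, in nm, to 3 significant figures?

For Z = 3 the level energies scale as Z², so the effective Rydberg energy is 13.6 × 9 = 122.4 eV.
ΔE = 122.4 × (1/5² − 1/6²) = 122.4 × 0.01222 = 1.496 eV.
λ = hc/ΔE = 1240 / 1.496 = 829 nm.

829 nm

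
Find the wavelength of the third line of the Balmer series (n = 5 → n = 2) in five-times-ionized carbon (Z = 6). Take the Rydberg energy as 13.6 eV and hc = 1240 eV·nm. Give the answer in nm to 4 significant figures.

The Balmer series terminates on n_f = 2; the third line has n_i = 2+3 = 5.
ΔE = 489.6 × (1/2² − 1/5²) = 102.8 eV.
λ = 1240 / 102.8 = 12.06 nm.

12.06 nm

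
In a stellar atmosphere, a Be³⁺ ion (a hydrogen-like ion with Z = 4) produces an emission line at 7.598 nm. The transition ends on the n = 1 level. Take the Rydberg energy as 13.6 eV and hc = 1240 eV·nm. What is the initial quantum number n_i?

n_i = 2

The photon energy is ΔE = hc/λ = 1240 / 7.598 = 163.2 eV.
With Z = 4, ΔE = 217.6 × (1/n_f² − 1/n_i²), so 1/n_f² − 1/n_i² = 0.7500.
With n_f = 1: 1/n_i² = 1/1 − 0.7500 = 0.2500, so n_i ≈ 2.00.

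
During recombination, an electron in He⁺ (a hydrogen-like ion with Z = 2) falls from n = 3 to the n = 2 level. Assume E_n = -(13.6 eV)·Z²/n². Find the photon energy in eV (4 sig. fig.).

The Bohr energies scale as Z², so for Z = 2: E_n = −54.40/n² eV.
E_3 = −54.40/9 = −6.044 eV and E_2 = −54.40/4 = −13.60 eV.
The photon energy is |E_3 − E_2| = 7.556 eV.

7.556 eV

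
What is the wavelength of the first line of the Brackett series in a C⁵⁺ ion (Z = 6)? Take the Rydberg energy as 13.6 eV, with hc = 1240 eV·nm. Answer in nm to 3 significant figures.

The Brackett series terminates on n_f = 4; the first line has n_i = 4+1 = 5.
ΔE = 489.6 × (1/4² − 1/5²) = 11.02 eV.
λ = 1240 / 11.02 = 113 nm.

113 nm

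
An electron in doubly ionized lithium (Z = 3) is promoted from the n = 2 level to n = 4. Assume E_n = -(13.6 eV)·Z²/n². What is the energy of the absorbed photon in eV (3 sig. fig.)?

The Bohr energies scale as Z², so for Z = 3: E_n = −122.4/n² eV.
E_4 = −122.4/16 = −7.650 eV and E_2 = −122.4/4 = −30.60 eV.
The photon energy is |E_4 − E_2| = 23.0 eV.

23.0 eV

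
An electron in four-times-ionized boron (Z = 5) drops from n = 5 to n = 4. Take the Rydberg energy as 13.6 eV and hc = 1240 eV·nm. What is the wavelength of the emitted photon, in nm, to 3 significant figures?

For Z = 5 the level energies scale as Z², so the effective Rydberg energy is 13.6 × 25 = 340.0 eV.
ΔE = 340.0 × (1/4² − 1/5²) = 340.0 × 0.02250 = 7.650 eV.
λ = hc/ΔE = 1240 / 7.650 = 162 nm.

162 nm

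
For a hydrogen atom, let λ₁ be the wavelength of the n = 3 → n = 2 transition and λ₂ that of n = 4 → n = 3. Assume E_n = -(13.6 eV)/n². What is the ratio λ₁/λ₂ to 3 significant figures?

λ ∝ 1/ΔE ∝ 1/(1/n_f² − 1/n_i²), and the Z² and hc factors cancel in the ratio.
λ₁/λ₂ = (1/3² − 1/4²)/(1/2² − 1/3²) = 0.04861/0.1389 = 0.350.

0.350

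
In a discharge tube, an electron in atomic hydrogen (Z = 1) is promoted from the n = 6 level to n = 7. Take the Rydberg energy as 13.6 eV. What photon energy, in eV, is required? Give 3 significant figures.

E_7 = −13.60/49 = −0.2776 eV and E_6 = −13.60/36 = −0.3778 eV.
The photon energy is |E_7 − E_6| = 0.100 eV.

0.100 eV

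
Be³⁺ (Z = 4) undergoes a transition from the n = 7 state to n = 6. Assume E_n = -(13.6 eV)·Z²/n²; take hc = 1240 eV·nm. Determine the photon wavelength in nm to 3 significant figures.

For Z = 4 the level energies scale as Z², so the effective Rydberg energy is 13.6 × 16 = 217.6 eV.
ΔE = 217.6 × (1/6² − 1/7²) = 217.6 × 0.007370 = 1.604 eV.
λ = hc/ΔE = 1240 / 1.604 = 773 nm.

773 nm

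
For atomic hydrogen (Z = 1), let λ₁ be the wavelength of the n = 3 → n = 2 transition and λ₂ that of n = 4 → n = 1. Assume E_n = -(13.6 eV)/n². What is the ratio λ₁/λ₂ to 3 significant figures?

λ ∝ 1/ΔE ∝ 1/(1/n_f² − 1/n_i²), and the Z² and hc factors cancel in the ratio.
λ₁/λ₂ = (1/1² − 1/4²)/(1/2² − 1/3²) = 0.9375/0.1389 = 6.75.

6.75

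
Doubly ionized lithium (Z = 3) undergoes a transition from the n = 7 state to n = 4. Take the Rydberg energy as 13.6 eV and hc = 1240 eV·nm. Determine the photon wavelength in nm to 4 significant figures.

240.7 nm

For Z = 3 the level energies scale as Z², so the effective Rydberg energy is 13.6 × 9 = 122.4 eV.
ΔE = 122.4 × (1/4² − 1/7²) = 122.4 × 0.04209 = 5.152 eV.
λ = hc/ΔE = 1240 / 5.152 = 240.7 nm.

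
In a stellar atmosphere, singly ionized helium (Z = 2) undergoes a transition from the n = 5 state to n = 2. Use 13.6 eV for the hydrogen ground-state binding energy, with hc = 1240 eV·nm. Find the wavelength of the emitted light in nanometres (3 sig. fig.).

109 nm

For Z = 2 the level energies scale as Z², so the effective Rydberg energy is 13.6 × 4 = 54.40 eV.
ΔE = 54.40 × (1/2² − 1/5²) = 54.40 × 0.2100 = 11.42 eV.
λ = hc/ΔE = 1240 / 11.42 = 109 nm.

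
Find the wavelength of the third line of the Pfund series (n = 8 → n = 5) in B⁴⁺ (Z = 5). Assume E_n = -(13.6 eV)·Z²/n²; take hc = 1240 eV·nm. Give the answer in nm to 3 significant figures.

150 nm

The Pfund series terminates on n_f = 5; the third line has n_i = 5+3 = 8.
ΔE = 340.0 × (1/5² − 1/8²) = 8.288 eV.
λ = 1240 / 8.288 = 150 nm.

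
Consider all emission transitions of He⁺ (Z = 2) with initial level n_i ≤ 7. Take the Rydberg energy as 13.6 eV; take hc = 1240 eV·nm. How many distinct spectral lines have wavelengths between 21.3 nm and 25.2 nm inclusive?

Enumerate all n_i → n_f pairs with 1 ≤ n_f < n_i ≤ 7 and compute λ = 1240 / [13.6·4·(1/n_f² − 1/n_i²)].
Lines falling in [21.3, 25.2] nm: 7→1 (23.27 nm), 6→1 (23.45 nm), 5→1 (23.74 nm), 4→1 (24.31 nm).

4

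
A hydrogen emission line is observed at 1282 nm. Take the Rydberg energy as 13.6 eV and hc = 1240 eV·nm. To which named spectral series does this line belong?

ΔE = 1240/1282 = 0.9672 eV.
This matches 13.6 × (1/3² − 1/5²), so n_f = 3: the Paschen series.

Paschen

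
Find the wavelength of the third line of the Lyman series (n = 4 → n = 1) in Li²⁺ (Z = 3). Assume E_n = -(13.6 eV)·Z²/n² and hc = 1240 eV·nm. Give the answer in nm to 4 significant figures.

The Lyman series terminates on n_f = 1; the third line has n_i = 1+3 = 4.
ΔE = 122.4 × (1/1² − 1/4²) = 114.8 eV.
λ = 1240 / 114.8 = 10.81 nm.

10.81 nm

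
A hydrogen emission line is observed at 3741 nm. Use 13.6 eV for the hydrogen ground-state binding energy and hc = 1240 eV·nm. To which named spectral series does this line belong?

Pfund

ΔE = 1240/3741 = 0.3315 eV.
This matches 13.6 × (1/5² − 1/8²), so n_f = 5: the Pfund series.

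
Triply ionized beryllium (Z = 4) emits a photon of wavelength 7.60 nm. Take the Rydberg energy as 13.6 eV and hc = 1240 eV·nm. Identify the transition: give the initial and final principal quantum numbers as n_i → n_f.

The photon energy is ΔE = hc/λ = 1240 / 7.60 = 163.2 eV.
With Z = 4, ΔE = 217.6 × (1/n_f² − 1/n_i²), so 1/n_f² − 1/n_i² = 0.7498.
Trying n_f = 1 gives 1/n_i² = 0.2502, i.e. n_i ≈ 2; this pair matches.

n_i = 2, n_f = 1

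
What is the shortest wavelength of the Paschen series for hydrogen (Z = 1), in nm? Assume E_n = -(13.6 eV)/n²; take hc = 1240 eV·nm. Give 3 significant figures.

821 nm

The Paschen series has lower level n_f = 3; the series limit corresponds to n_i → ∞.
ΔE_max = 13.6 × 1 / 3² = 1.511 eV.
λ_min = 1240 / 1.511 = 821 nm.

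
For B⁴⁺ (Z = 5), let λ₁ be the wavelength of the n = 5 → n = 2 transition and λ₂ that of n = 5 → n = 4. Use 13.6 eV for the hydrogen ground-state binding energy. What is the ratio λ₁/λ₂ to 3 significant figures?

0.107

λ ∝ 1/ΔE ∝ 1/(1/n_f² − 1/n_i²), and the Z² and hc factors cancel in the ratio.
λ₁/λ₂ = (1/4² − 1/5²)/(1/2² − 1/5²) = 0.02250/0.2100 = 0.107.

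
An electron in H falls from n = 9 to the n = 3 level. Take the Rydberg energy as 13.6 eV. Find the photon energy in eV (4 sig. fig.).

E_9 = −13.60/81 = −0.1679 eV and E_3 = −13.60/9 = −1.511 eV.
The photon energy is |E_9 − E_3| = 1.343 eV.

1.343 eV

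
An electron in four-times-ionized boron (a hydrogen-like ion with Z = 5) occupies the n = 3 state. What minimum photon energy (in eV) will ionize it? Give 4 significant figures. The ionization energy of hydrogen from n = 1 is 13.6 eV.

E_n = −13.6 Z²/n² = −340.0/n² eV for Z = 5.
E_3 = −340.0/9 = −37.78 eV, so ionization (to E = 0) requires 37.78 eV.

37.78 eV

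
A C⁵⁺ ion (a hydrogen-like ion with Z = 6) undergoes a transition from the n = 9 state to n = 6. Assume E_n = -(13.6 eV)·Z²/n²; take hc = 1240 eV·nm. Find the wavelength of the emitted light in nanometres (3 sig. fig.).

164 nm

For Z = 6 the level energies scale as Z², so the effective Rydberg energy is 13.6 × 36 = 489.6 eV.
ΔE = 489.6 × (1/6² − 1/9²) = 489.6 × 0.01543 = 7.556 eV.
λ = hc/ΔE = 1240 / 7.556 = 164 nm.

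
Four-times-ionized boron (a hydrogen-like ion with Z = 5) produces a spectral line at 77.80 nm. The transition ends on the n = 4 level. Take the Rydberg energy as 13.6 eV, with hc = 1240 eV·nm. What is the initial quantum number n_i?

n_i = 8

The photon energy is ΔE = hc/λ = 1240 / 77.80 = 15.94 eV.
With Z = 5, ΔE = 340.0 × (1/n_f² − 1/n_i²), so 1/n_f² − 1/n_i² = 0.04688.
With n_f = 4: 1/n_i² = 1/16 − 0.04688 = 0.01562, so n_i ≈ 8.00.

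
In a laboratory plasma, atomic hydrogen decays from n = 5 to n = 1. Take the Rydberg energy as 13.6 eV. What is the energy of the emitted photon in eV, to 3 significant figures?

13.1 eV

E_5 = −13.60/25 = −0.5440 eV and E_1 = −13.60/1 = −13.60 eV.
The photon energy is |E_5 − E_1| = 13.1 eV.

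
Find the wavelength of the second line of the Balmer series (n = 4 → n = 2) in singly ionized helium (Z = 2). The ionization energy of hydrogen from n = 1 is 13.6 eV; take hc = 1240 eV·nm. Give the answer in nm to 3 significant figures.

122 nm

The Balmer series terminates on n_f = 2; the second line has n_i = 2+2 = 4.
ΔE = 54.40 × (1/2² − 1/4²) = 10.20 eV.
λ = 1240 / 10.20 = 122 nm.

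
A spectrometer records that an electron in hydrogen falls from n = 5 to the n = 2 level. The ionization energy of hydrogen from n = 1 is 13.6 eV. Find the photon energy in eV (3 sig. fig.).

E_5 = −13.60/25 = −0.5440 eV and E_2 = −13.60/4 = −3.400 eV.
The photon energy is |E_5 − E_2| = 2.86 eV.

2.86 eV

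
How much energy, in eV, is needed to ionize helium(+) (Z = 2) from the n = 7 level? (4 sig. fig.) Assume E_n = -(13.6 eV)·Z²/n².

1.110 eV

E_n = −13.6 Z²/n² = −54.40/n² eV for Z = 2.
E_7 = −54.40/49 = −1.110 eV, so ionization (to E = 0) requires 1.110 eV.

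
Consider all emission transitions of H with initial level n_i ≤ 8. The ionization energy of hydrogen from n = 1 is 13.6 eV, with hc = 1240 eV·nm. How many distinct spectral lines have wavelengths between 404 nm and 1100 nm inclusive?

Enumerate all n_i → n_f pairs with 1 ≤ n_f < n_i ≤ 8 and compute λ = 1240 / [13.6·1·(1/n_f² − 1/n_i²)].
Lines falling in [404, 1100] nm: 6→2 (410.3 nm), 5→2 (434.2 nm), 4→2 (486.3 nm), 3→2 (656.5 nm), 8→3 (954.9 nm), 7→3 (1005 nm), 6→3 (1094 nm).

7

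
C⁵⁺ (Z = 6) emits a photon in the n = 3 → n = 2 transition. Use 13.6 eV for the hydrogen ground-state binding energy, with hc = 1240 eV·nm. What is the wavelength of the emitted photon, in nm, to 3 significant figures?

For Z = 6 the level energies scale as Z², so the effective Rydberg energy is 13.6 × 36 = 489.6 eV.
ΔE = 489.6 × (1/2² − 1/3²) = 489.6 × 0.1389 = 68.00 eV.
λ = hc/ΔE = 1240 / 68.00 = 18.2 nm.

18.2 nm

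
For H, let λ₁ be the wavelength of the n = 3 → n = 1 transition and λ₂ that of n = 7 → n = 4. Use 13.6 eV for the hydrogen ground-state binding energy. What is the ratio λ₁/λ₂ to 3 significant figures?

λ ∝ 1/ΔE ∝ 1/(1/n_f² − 1/n_i²), and the Z² and hc factors cancel in the ratio.
λ₁/λ₂ = (1/4² − 1/7²)/(1/1² − 1/3²) = 0.04209/0.8889 = 0.0474.

0.0474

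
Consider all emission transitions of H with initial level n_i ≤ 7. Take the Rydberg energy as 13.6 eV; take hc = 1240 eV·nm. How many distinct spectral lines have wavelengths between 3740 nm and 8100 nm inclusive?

3

Enumerate all n_i → n_f pairs with 1 ≤ n_f < n_i ≤ 7 and compute λ = 1240 / [13.6·1·(1/n_f² − 1/n_i²)].
Lines falling in [3740, 8100] nm: 5→4 (4052 nm), 7→5 (4654 nm), 6→5 (7460 nm).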